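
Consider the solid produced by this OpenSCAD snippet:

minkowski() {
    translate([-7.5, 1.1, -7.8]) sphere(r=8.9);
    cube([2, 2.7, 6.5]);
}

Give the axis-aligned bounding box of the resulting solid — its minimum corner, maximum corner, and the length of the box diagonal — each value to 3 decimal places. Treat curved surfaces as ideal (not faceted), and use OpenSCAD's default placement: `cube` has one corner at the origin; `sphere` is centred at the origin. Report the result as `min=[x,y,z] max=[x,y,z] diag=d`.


A = translate([-7.5, 1.1, -7.8]) sphere(r=8.9) → bbox [-16.4,-7.8,-16.7] .. [1.4,10,1.1]
B = cube([2, 2.7, 6.5]) → bbox [0,0,0] .. [2,2.7,6.5]
lo = A.lo+B.lo = [-16.4+0, -7.8+0, -16.7+0] = [-16.400,-7.800,-16.700]
hi = A.hi+B.hi = [1.4+2, 10+2.7, 1.1+6.5] = [3.400,12.700,7.600]
diag = √(19.8²+20.5²+24.3²) = √1402.78 = 37.454

min=[-16.400,-7.800,-16.700] max=[3.400,12.700,7.600] diag=37.454


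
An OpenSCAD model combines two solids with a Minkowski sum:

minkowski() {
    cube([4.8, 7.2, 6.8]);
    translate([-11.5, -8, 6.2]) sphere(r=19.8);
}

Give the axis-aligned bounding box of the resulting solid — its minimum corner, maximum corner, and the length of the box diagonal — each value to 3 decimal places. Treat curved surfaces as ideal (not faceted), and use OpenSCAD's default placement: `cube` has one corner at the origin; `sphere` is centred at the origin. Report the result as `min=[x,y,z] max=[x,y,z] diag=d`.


A = translate([-11.5, -8, 6.2]) sphere(r=19.8) → bbox [-31.3,-27.8,-13.6] .. [8.3,11.8,26]
B = cube([4.8, 7.2, 6.8]) → bbox [0,0,0] .. [4.8,7.2,6.8]
lo = A.lo+B.lo = [-31.3+0, -27.8+0, -13.6+0] = [-31.300,-27.800,-13.600]
hi = A.hi+B.hi = [8.3+4.8, 11.8+7.2, 26+6.8] = [13.100,19.000,32.800]
diag = √(44.4²+46.8²+46.4²) = √6314.56 = 79.464

min=[-31.300,-27.800,-13.600] max=[13.100,19.000,32.800] diag=79.464


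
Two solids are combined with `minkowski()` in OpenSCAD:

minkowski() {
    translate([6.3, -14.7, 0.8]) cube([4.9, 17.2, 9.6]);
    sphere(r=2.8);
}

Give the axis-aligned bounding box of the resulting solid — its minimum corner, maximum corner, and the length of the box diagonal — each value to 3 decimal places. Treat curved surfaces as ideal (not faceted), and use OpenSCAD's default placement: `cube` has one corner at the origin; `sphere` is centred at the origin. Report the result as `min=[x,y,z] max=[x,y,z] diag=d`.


A = translate([6.3, -14.7, 0.8]) cube([4.9, 17.2, 9.6]) → bbox [6.3,-14.7,0.8] .. [11.2,2.5,10.4]
B = sphere(r=2.8) → bbox [-2.8,-2.8,-2.8] .. [2.8,2.8,2.8]
lo = A.lo+B.lo = [6.3-2.8, -14.7-2.8, 0.8-2.8] = [3.500,-17.500,-2.000]
hi = A.hi+B.hi = [11.2+2.8, 2.5+2.8, 10.4+2.8] = [14.000,5.300,13.200]
diag = √(10.5²+22.8²+15.2²) = √861.13 = 29.345

min=[3.500,-17.500,-2.000] max=[14.000,5.300,13.200] diag=29.345


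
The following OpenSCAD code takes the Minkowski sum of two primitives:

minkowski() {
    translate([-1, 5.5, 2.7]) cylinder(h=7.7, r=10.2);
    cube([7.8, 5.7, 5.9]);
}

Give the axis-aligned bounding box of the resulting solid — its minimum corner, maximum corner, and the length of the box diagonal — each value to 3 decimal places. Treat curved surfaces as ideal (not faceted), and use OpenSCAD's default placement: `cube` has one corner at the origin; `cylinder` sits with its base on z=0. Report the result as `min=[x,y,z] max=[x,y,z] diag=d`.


min=[-11.200,-4.700,2.700] max=[17.000,21.400,16.300] diag=40.760

A = translate([-1, 5.5, 2.7]) cylinder(h=7.7, r=10.2) → bbox [-11.2,-4.7,2.7] .. [9.2,15.7,10.4]
B = cube([7.8, 5.7, 5.9]) → bbox [0,0,0] .. [7.8,5.7,5.9]
lo = A.lo+B.lo = [-11.2+0, -4.7+0, 2.7+0] = [-11.200,-4.700,2.700]
hi = A.hi+B.hi = [9.2+7.8, 15.7+5.7, 10.4+5.9] = [17.000,21.400,16.300]
diag = √(28.2²+26.1²+13.6²) = √1661.41 = 40.760


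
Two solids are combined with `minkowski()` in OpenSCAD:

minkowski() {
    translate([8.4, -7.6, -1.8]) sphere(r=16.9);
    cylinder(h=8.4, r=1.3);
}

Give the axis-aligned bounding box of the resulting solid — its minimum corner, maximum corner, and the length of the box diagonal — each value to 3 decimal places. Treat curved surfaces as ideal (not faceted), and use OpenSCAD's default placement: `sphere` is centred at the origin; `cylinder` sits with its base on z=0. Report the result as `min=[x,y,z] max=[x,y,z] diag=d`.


A = translate([8.4, -7.6, -1.8]) sphere(r=16.9) → bbox [-8.5,-24.5,-18.7] .. [25.3,9.3,15.1]
B = cylinder(h=8.4, r=1.3) → bbox [-1.3,-1.3,0] .. [1.3,1.3,8.4]
lo = A.lo+B.lo = [-8.5-1.3, -24.5-1.3, -18.7+0] = [-9.800,-25.800,-18.700]
hi = A.hi+B.hi = [25.3+1.3, 9.3+1.3, 15.1+8.4] = [26.600,10.600,23.500]
diag = √(36.4²+36.4²+42.2²) = √4430.76 = 66.564

min=[-9.800,-25.800,-18.700] max=[26.600,10.600,23.500] diag=66.564


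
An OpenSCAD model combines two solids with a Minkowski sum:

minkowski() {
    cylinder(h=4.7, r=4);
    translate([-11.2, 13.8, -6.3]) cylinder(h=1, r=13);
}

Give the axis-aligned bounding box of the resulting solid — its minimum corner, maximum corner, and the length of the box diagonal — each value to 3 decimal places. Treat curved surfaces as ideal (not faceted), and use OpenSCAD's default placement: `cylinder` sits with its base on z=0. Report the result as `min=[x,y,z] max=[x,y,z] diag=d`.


A = translate([-11.2, 13.8, -6.3]) cylinder(h=1, r=13) → bbox [-24.2,0.8,-6.3] .. [1.8,26.8,-5.3]
B = cylinder(h=4.7, r=4) → bbox [-4,-4,0] .. [4,4,4.7]
lo = A.lo+B.lo = [-24.2-4, 0.8-4, -6.3+0] = [-28.200,-3.200,-6.300]
hi = A.hi+B.hi = [1.8+4, 26.8+4, -5.3+4.7] = [5.800,30.800,-0.600]
diag = √(34²+34²+5.7²) = √2344.49 = 48.420

min=[-28.200,-3.200,-6.300] max=[5.800,30.800,-0.600] diag=48.420


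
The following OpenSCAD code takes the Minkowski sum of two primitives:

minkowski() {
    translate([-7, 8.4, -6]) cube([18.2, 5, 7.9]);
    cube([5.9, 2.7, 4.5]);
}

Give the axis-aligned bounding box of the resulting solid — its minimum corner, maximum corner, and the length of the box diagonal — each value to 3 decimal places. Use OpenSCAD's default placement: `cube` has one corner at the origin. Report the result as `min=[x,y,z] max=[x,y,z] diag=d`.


A = translate([-7, 8.4, -6]) cube([18.2, 5, 7.9]) → bbox [-7,8.4,-6] .. [11.2,13.4,1.9]
B = cube([5.9, 2.7, 4.5]) → bbox [0,0,0] .. [5.9,2.7,4.5]
lo = A.lo+B.lo = [-7+0, 8.4+0, -6+0] = [-7.000,8.400,-6.000]
hi = A.hi+B.hi = [11.2+5.9, 13.4+2.7, 1.9+4.5] = [17.100,16.100,6.400]
diag = √(24.1²+7.7²+12.4²) = √793.86 = 28.176

min=[-7.000,8.400,-6.000] max=[17.100,16.100,6.400] diag=28.176


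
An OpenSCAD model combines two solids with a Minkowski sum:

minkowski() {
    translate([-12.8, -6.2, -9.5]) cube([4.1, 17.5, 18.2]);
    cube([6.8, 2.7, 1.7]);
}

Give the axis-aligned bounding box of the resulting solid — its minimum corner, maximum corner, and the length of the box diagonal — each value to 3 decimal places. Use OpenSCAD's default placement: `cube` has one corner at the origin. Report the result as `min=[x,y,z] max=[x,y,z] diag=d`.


A = translate([-12.8, -6.2, -9.5]) cube([4.1, 17.5, 18.2]) → bbox [-12.8,-6.2,-9.5] .. [-8.7,11.3,8.7]
B = cube([6.8, 2.7, 1.7]) → bbox [0,0,0] .. [6.8,2.7,1.7]
lo = A.lo+B.lo = [-12.8+0, -6.2+0, -9.5+0] = [-12.800,-6.200,-9.500]
hi = A.hi+B.hi = [-8.7+6.8, 11.3+2.7, 8.7+1.7] = [-1.900,14.000,10.400]
diag = √(10.9²+20.2²+19.9²) = √922.86 = 30.379

min=[-12.800,-6.200,-9.500] max=[-1.900,14.000,10.400] diag=30.379


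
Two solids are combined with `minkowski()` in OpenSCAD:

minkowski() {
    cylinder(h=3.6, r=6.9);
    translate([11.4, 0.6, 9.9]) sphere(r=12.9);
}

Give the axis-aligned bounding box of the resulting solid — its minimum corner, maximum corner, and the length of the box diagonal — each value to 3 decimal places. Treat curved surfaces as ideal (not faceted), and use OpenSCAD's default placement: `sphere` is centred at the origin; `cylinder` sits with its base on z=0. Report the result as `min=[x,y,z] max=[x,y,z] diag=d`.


min=[-8.400,-19.200,-3.000] max=[31.200,20.400,26.400] diag=63.251

A = translate([11.4, 0.6, 9.9]) sphere(r=12.9) → bbox [-1.5,-12.3,-3] .. [24.3,13.5,22.8]
B = cylinder(h=3.6, r=6.9) → bbox [-6.9,-6.9,0] .. [6.9,6.9,3.6]
lo = A.lo+B.lo = [-1.5-6.9, -12.3-6.9, -3+0] = [-8.400,-19.200,-3.000]
hi = A.hi+B.hi = [24.3+6.9, 13.5+6.9, 22.8+3.6] = [31.200,20.400,26.400]
diag = √(39.6²+39.6²+29.4²) = √4000.68 = 63.251


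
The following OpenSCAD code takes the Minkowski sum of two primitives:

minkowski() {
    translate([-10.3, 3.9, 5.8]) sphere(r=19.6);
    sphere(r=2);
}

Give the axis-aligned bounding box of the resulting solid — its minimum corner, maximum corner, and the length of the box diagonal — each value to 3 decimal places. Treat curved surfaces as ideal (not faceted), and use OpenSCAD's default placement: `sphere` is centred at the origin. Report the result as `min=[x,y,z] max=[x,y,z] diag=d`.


min=[-31.900,-17.700,-15.800] max=[11.300,25.500,27.400] diag=74.825

A = translate([-10.3, 3.9, 5.8]) sphere(r=19.6) → bbox [-29.9,-15.7,-13.8] .. [9.3,23.5,25.4]
B = sphere(r=2) → bbox [-2,-2,-2] .. [2,2,2]
lo = A.lo+B.lo = [-29.9-2, -15.7-2, -13.8-2] = [-31.900,-17.700,-15.800]
hi = A.hi+B.hi = [9.3+2, 23.5+2, 25.4+2] = [11.300,25.500,27.400]
diag = √(43.2²+43.2²+43.2²) = √5598.72 = 74.825


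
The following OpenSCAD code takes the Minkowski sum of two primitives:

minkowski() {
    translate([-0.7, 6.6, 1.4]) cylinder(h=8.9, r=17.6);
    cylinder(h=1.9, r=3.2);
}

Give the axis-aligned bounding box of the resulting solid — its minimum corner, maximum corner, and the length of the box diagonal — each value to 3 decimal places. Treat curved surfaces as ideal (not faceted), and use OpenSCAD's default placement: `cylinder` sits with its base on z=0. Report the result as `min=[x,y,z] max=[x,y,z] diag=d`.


A = translate([-0.7, 6.6, 1.4]) cylinder(h=8.9, r=17.6) → bbox [-18.3,-11,1.4] .. [16.9,24.2,10.3]
B = cylinder(h=1.9, r=3.2) → bbox [-3.2,-3.2,0] .. [3.2,3.2,1.9]
lo = A.lo+B.lo = [-18.3-3.2, -11-3.2, 1.4+0] = [-21.500,-14.200,1.400]
hi = A.hi+B.hi = [16.9+3.2, 24.2+3.2, 10.3+1.9] = [20.100,27.400,12.200]
diag = √(41.6²+41.6²+10.8²) = √3577.76 = 59.814

min=[-21.500,-14.200,1.400] max=[20.100,27.400,12.200] diag=59.814


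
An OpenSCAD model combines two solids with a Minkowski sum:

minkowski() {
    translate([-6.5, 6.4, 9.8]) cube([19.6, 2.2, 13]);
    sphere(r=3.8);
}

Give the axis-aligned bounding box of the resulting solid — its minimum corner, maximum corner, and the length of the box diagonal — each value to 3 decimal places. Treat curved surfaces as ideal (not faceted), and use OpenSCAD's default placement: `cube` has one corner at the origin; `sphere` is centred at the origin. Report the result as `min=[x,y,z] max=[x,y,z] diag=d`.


A = translate([-6.5, 6.4, 9.8]) cube([19.6, 2.2, 13]) → bbox [-6.5,6.4,9.8] .. [13.1,8.6,22.8]
B = sphere(r=3.8) → bbox [-3.8,-3.8,-3.8] .. [3.8,3.8,3.8]
lo = A.lo+B.lo = [-6.5-3.8, 6.4-3.8, 9.8-3.8] = [-10.300,2.600,6.000]
hi = A.hi+B.hi = [13.1+3.8, 8.6+3.8, 22.8+3.8] = [16.900,12.400,26.600]
diag = √(27.2²+9.8²+20.6²) = √1260.24 = 35.500

min=[-10.300,2.600,6.000] max=[16.900,12.400,26.600] diag=35.500


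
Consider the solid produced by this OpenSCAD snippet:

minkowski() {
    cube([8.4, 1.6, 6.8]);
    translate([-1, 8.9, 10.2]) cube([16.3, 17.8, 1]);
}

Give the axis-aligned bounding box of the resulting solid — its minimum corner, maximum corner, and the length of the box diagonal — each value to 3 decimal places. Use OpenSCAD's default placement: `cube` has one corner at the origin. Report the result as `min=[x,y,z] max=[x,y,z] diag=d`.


min=[-1.000,8.900,10.200] max=[23.700,28.300,18.000] diag=32.362

A = translate([-1, 8.9, 10.2]) cube([16.3, 17.8, 1]) → bbox [-1,8.9,10.2] .. [15.3,26.7,11.2]
B = cube([8.4, 1.6, 6.8]) → bbox [0,0,0] .. [8.4,1.6,6.8]
lo = A.lo+B.lo = [-1+0, 8.9+0, 10.2+0] = [-1.000,8.900,10.200]
hi = A.hi+B.hi = [15.3+8.4, 26.7+1.6, 11.2+6.8] = [23.700,28.300,18.000]
diag = √(24.7²+19.4²+7.8²) = √1047.29 = 32.362


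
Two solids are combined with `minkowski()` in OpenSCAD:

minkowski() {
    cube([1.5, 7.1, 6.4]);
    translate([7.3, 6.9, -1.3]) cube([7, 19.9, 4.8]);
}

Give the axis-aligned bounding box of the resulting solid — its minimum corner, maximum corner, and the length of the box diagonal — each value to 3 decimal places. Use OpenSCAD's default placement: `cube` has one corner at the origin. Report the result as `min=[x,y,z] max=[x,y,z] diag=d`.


A = translate([7.3, 6.9, -1.3]) cube([7, 19.9, 4.8]) → bbox [7.3,6.9,-1.3] .. [14.3,26.8,3.5]
B = cube([1.5, 7.1, 6.4]) → bbox [0,0,0] .. [1.5,7.1,6.4]
lo = A.lo+B.lo = [7.3+0, 6.9+0, -1.3+0] = [7.300,6.900,-1.300]
hi = A.hi+B.hi = [14.3+1.5, 26.8+7.1, 3.5+6.4] = [15.800,33.900,9.900]
diag = √(8.5²+27²+11.2²) = √926.69 = 30.442

min=[7.300,6.900,-1.300] max=[15.800,33.900,9.900] diag=30.442


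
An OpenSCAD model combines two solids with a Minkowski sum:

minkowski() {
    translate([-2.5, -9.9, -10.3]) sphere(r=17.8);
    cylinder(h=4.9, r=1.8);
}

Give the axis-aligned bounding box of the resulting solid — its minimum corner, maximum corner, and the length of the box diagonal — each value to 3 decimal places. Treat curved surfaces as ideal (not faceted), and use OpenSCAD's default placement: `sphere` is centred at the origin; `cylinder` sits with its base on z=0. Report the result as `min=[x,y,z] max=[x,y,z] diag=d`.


min=[-22.100,-29.500,-28.100] max=[17.100,9.700,12.400] diag=68.655

A = translate([-2.5, -9.9, -10.3]) sphere(r=17.8) → bbox [-20.3,-27.7,-28.1] .. [15.3,7.9,7.5]
B = cylinder(h=4.9, r=1.8) → bbox [-1.8,-1.8,0] .. [1.8,1.8,4.9]
lo = A.lo+B.lo = [-20.3-1.8, -27.7-1.8, -28.1+0] = [-22.100,-29.500,-28.100]
hi = A.hi+B.hi = [15.3+1.8, 7.9+1.8, 7.5+4.9] = [17.100,9.700,12.400]
diag = √(39.2²+39.2²+40.5²) = √4713.53 = 68.655


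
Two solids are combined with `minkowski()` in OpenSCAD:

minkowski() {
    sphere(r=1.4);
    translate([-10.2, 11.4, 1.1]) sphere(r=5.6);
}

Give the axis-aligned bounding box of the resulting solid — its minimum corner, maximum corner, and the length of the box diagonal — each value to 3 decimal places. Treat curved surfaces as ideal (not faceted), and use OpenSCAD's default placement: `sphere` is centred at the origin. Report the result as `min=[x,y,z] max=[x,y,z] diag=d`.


A = translate([-10.2, 11.4, 1.1]) sphere(r=5.6) → bbox [-15.8,5.8,-4.5] .. [-4.6,17,6.7]
B = sphere(r=1.4) → bbox [-1.4,-1.4,-1.4] .. [1.4,1.4,1.4]
lo = A.lo+B.lo = [-15.8-1.4, 5.8-1.4, -4.5-1.4] = [-17.200,4.400,-5.900]
hi = A.hi+B.hi = [-4.6+1.4, 17+1.4, 6.7+1.4] = [-3.200,18.400,8.100]
diag = √(14²+14²+14²) = √588 = 24.249

min=[-17.200,4.400,-5.900] max=[-3.200,18.400,8.100] diag=24.249


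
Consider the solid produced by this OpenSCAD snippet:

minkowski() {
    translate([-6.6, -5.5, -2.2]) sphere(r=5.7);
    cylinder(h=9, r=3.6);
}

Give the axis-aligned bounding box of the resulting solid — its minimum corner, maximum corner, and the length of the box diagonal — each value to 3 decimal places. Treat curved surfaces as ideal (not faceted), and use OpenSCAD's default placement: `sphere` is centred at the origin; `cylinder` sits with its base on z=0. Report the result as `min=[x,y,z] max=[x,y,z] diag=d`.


A = translate([-6.6, -5.5, -2.2]) sphere(r=5.7) → bbox [-12.3,-11.2,-7.9] .. [-0.9,0.2,3.5]
B = cylinder(h=9, r=3.6) → bbox [-3.6,-3.6,0] .. [3.6,3.6,9]
lo = A.lo+B.lo = [-12.3-3.6, -11.2-3.6, -7.9+0] = [-15.900,-14.800,-7.900]
hi = A.hi+B.hi = [-0.9+3.6, 0.2+3.6, 3.5+9] = [2.700,3.800,12.500]
diag = √(18.6²+18.6²+20.4²) = √1108.08 = 33.288

min=[-15.900,-14.800,-7.900] max=[2.700,3.800,12.500] diag=33.288


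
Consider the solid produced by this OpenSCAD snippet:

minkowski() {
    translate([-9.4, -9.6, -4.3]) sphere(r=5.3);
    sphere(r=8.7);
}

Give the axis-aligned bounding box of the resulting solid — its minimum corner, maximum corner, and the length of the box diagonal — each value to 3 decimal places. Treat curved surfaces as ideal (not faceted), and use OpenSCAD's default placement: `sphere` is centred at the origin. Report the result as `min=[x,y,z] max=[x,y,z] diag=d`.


min=[-23.400,-23.600,-18.300] max=[4.600,4.400,9.700] diag=48.497

A = translate([-9.4, -9.6, -4.3]) sphere(r=5.3) → bbox [-14.7,-14.9,-9.6] .. [-4.1,-4.3,1]
B = sphere(r=8.7) → bbox [-8.7,-8.7,-8.7] .. [8.7,8.7,8.7]
lo = A.lo+B.lo = [-14.7-8.7, -14.9-8.7, -9.6-8.7] = [-23.400,-23.600,-18.300]
hi = A.hi+B.hi = [-4.1+8.7, -4.3+8.7, 1+8.7] = [4.600,4.400,9.700]
diag = √(28²+28²+28²) = √2352 = 48.497


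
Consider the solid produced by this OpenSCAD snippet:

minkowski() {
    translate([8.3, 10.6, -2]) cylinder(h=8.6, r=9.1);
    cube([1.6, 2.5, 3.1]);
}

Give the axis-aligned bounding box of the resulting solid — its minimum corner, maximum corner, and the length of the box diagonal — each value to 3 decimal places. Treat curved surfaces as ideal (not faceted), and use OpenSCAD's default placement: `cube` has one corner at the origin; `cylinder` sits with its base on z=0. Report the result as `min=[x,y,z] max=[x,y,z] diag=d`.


min=[-0.800,1.500,-2.000] max=[19.000,22.200,9.700] diag=30.942

A = translate([8.3, 10.6, -2]) cylinder(h=8.6, r=9.1) → bbox [-0.8,1.5,-2] .. [17.4,19.7,6.6]
B = cube([1.6, 2.5, 3.1]) → bbox [0,0,0] .. [1.6,2.5,3.1]
lo = A.lo+B.lo = [-0.8+0, 1.5+0, -2+0] = [-0.800,1.500,-2.000]
hi = A.hi+B.hi = [17.4+1.6, 19.7+2.5, 6.6+3.1] = [19.000,22.200,9.700]
diag = √(19.8²+20.7²+11.7²) = √957.42 = 30.942


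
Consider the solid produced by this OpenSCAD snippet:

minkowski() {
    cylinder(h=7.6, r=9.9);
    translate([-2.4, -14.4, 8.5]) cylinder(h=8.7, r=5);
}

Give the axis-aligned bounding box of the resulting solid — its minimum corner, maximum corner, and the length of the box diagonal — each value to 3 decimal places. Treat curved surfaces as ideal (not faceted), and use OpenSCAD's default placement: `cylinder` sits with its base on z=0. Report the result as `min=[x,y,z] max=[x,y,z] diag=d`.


min=[-17.300,-29.300,8.500] max=[12.500,0.500,24.800] diag=45.186

A = translate([-2.4, -14.4, 8.5]) cylinder(h=8.7, r=5) → bbox [-7.4,-19.4,8.5] .. [2.6,-9.4,17.2]
B = cylinder(h=7.6, r=9.9) → bbox [-9.9,-9.9,0] .. [9.9,9.9,7.6]
lo = A.lo+B.lo = [-7.4-9.9, -19.4-9.9, 8.5+0] = [-17.300,-29.300,8.500]
hi = A.hi+B.hi = [2.6+9.9, -9.4+9.9, 17.2+7.6] = [12.500,0.500,24.800]
diag = √(29.8²+29.8²+16.3²) = √2041.77 = 45.186


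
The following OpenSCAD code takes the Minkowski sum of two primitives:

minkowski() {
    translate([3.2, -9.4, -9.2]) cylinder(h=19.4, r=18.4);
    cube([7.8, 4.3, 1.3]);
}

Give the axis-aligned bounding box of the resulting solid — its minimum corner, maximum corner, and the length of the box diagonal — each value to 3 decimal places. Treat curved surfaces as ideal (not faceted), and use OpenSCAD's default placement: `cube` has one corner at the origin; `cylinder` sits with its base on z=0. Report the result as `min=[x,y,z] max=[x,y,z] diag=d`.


min=[-15.200,-27.800,-9.200] max=[29.400,13.300,11.500] diag=64.085

A = translate([3.2, -9.4, -9.2]) cylinder(h=19.4, r=18.4) → bbox [-15.2,-27.8,-9.2] .. [21.6,9,10.2]
B = cube([7.8, 4.3, 1.3]) → bbox [0,0,0] .. [7.8,4.3,1.3]
lo = A.lo+B.lo = [-15.2+0, -27.8+0, -9.2+0] = [-15.200,-27.800,-9.200]
hi = A.hi+B.hi = [21.6+7.8, 9+4.3, 10.2+1.3] = [29.400,13.300,11.500]
diag = √(44.6²+41.1²+20.7²) = √4106.86 = 64.085


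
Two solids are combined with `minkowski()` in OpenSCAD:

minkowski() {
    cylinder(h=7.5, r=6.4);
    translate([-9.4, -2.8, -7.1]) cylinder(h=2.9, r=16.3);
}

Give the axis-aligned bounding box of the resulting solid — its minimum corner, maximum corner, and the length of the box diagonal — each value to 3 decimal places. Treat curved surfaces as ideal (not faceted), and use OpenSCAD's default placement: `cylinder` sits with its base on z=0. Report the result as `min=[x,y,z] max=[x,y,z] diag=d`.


A = translate([-9.4, -2.8, -7.1]) cylinder(h=2.9, r=16.3) → bbox [-25.7,-19.1,-7.1] .. [6.9,13.5,-4.2]
B = cylinder(h=7.5, r=6.4) → bbox [-6.4,-6.4,0] .. [6.4,6.4,7.5]
lo = A.lo+B.lo = [-25.7-6.4, -19.1-6.4, -7.1+0] = [-32.100,-25.500,-7.100]
hi = A.hi+B.hi = [6.9+6.4, 13.5+6.4, -4.2+7.5] = [13.300,19.900,3.300]
diag = √(45.4²+45.4²+10.4²) = √4230.48 = 65.042

min=[-32.100,-25.500,-7.100] max=[13.300,19.900,3.300] diag=65.042


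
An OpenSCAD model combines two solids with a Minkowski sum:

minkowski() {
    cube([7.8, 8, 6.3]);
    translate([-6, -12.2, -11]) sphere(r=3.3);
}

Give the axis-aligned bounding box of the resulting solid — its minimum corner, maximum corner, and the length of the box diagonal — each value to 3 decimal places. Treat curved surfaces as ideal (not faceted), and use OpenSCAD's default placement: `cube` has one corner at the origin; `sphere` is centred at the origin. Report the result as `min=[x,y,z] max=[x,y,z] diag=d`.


A = translate([-6, -12.2, -11]) sphere(r=3.3) → bbox [-9.3,-15.5,-14.3] .. [-2.7,-8.9,-7.7]
B = cube([7.8, 8, 6.3]) → bbox [0,0,0] .. [7.8,8,6.3]
lo = A.lo+B.lo = [-9.3+0, -15.5+0, -14.3+0] = [-9.300,-15.500,-14.300]
hi = A.hi+B.hi = [-2.7+7.8, -8.9+8, -7.7+6.3] = [5.100,-0.900,-1.400]
diag = √(14.4²+14.6²+12.9²) = √586.93 = 24.227

min=[-9.300,-15.500,-14.300] max=[5.100,-0.900,-1.400] diag=24.227


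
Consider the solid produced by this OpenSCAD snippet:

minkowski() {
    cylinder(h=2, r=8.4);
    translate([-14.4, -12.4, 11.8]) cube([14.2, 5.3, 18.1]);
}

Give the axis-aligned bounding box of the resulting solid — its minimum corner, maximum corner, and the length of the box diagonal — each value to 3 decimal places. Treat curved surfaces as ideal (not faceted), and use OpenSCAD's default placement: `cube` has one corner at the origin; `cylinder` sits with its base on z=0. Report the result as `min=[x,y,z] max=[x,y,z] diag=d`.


min=[-22.800,-20.800,11.800] max=[8.200,1.300,31.900] diag=43.051

A = translate([-14.4, -12.4, 11.8]) cube([14.2, 5.3, 18.1]) → bbox [-14.4,-12.4,11.8] .. [-0.2,-7.1,29.9]
B = cylinder(h=2, r=8.4) → bbox [-8.4,-8.4,0] .. [8.4,8.4,2]
lo = A.lo+B.lo = [-14.4-8.4, -12.4-8.4, 11.8+0] = [-22.800,-20.800,11.800]
hi = A.hi+B.hi = [-0.2+8.4, -7.1+8.4, 29.9+2] = [8.200,1.300,31.900]
diag = √(31²+22.1²+20.1²) = √1853.42 = 43.051


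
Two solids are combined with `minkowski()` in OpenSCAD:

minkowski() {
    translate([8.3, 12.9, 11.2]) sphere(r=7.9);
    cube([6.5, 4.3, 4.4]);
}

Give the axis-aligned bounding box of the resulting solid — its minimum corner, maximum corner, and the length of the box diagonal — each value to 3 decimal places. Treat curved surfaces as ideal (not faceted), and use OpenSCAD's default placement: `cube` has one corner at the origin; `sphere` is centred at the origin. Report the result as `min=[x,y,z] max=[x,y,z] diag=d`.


min=[0.400,5.000,3.300] max=[22.700,25.100,23.500] diag=36.185

A = translate([8.3, 12.9, 11.2]) sphere(r=7.9) → bbox [0.4,5,3.3] .. [16.2,20.8,19.1]
B = cube([6.5, 4.3, 4.4]) → bbox [0,0,0] .. [6.5,4.3,4.4]
lo = A.lo+B.lo = [0.4+0, 5+0, 3.3+0] = [0.400,5.000,3.300]
hi = A.hi+B.hi = [16.2+6.5, 20.8+4.3, 19.1+4.4] = [22.700,25.100,23.500]
diag = √(22.3²+20.1²+20.2²) = √1309.34 = 36.185


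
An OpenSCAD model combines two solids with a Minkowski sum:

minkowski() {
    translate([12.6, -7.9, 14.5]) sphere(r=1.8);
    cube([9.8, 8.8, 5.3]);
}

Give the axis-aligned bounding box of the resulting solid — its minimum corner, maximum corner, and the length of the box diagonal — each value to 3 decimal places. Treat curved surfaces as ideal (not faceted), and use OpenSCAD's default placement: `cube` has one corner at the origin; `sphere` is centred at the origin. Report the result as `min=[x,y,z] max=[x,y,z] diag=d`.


min=[10.800,-9.700,12.700] max=[24.200,2.700,21.600] diag=20.311

A = translate([12.6, -7.9, 14.5]) sphere(r=1.8) → bbox [10.8,-9.7,12.7] .. [14.4,-6.1,16.3]
B = cube([9.8, 8.8, 5.3]) → bbox [0,0,0] .. [9.8,8.8,5.3]
lo = A.lo+B.lo = [10.8+0, -9.7+0, 12.7+0] = [10.800,-9.700,12.700]
hi = A.hi+B.hi = [14.4+9.8, -6.1+8.8, 16.3+5.3] = [24.200,2.700,21.600]
diag = √(13.4²+12.4²+8.9²) = √412.53 = 20.311


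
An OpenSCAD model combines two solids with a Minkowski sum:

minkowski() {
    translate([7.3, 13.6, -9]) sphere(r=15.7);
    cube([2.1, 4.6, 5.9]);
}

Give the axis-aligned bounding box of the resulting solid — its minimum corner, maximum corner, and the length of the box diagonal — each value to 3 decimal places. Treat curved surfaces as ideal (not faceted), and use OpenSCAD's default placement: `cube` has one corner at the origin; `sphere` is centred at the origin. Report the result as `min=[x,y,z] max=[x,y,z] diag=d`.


A = translate([7.3, 13.6, -9]) sphere(r=15.7) → bbox [-8.4,-2.1,-24.7] .. [23,29.3,6.7]
B = cube([2.1, 4.6, 5.9]) → bbox [0,0,0] .. [2.1,4.6,5.9]
lo = A.lo+B.lo = [-8.4+0, -2.1+0, -24.7+0] = [-8.400,-2.100,-24.700]
hi = A.hi+B.hi = [23+2.1, 29.3+4.6, 6.7+5.9] = [25.100,33.900,12.600]
diag = √(33.5²+36²+37.3²) = √3809.54 = 61.721

min=[-8.400,-2.100,-24.700] max=[25.100,33.900,12.600] diag=61.721


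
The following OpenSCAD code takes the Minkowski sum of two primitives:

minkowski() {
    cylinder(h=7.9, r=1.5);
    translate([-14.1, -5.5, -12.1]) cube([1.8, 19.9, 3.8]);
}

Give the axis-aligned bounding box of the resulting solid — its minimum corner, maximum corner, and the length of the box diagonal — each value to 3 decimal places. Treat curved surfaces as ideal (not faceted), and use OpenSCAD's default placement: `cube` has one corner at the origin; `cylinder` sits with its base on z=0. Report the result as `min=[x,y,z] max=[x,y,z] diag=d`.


min=[-15.600,-7.000,-12.100] max=[-10.800,15.900,-0.400] diag=26.160

A = translate([-14.1, -5.5, -12.1]) cube([1.8, 19.9, 3.8]) → bbox [-14.1,-5.5,-12.1] .. [-12.3,14.4,-8.3]
B = cylinder(h=7.9, r=1.5) → bbox [-1.5,-1.5,0] .. [1.5,1.5,7.9]
lo = A.lo+B.lo = [-14.1-1.5, -5.5-1.5, -12.1+0] = [-15.600,-7.000,-12.100]
hi = A.hi+B.hi = [-12.3+1.5, 14.4+1.5, -8.3+7.9] = [-10.800,15.900,-0.400]
diag = √(4.8²+22.9²+11.7²) = √684.34 = 26.160


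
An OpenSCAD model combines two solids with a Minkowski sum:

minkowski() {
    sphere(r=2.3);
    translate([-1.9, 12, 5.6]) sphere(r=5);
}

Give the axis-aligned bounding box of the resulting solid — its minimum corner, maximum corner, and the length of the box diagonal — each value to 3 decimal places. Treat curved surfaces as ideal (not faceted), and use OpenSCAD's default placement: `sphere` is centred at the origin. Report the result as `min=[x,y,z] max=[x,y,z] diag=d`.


A = translate([-1.9, 12, 5.6]) sphere(r=5) → bbox [-6.9,7,0.6] .. [3.1,17,10.6]
B = sphere(r=2.3) → bbox [-2.3,-2.3,-2.3] .. [2.3,2.3,2.3]
lo = A.lo+B.lo = [-6.9-2.3, 7-2.3, 0.6-2.3] = [-9.200,4.700,-1.700]
hi = A.hi+B.hi = [3.1+2.3, 17+2.3, 10.6+2.3] = [5.400,19.300,12.900]
diag = √(14.6²+14.6²+14.6²) = √639.48 = 25.288

min=[-9.200,4.700,-1.700] max=[5.400,19.300,12.900] diag=25.288


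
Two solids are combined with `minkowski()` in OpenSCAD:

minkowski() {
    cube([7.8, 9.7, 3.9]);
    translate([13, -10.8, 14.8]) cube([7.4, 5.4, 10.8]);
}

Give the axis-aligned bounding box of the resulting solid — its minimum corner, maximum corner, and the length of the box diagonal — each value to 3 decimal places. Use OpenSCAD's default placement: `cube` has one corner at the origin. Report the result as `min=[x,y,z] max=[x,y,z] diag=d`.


A = translate([13, -10.8, 14.8]) cube([7.4, 5.4, 10.8]) → bbox [13,-10.8,14.8] .. [20.4,-5.4,25.6]
B = cube([7.8, 9.7, 3.9]) → bbox [0,0,0] .. [7.8,9.7,3.9]
lo = A.lo+B.lo = [13+0, -10.8+0, 14.8+0] = [13.000,-10.800,14.800]
hi = A.hi+B.hi = [20.4+7.8, -5.4+9.7, 25.6+3.9] = [28.200,4.300,29.500]
diag = √(15.2²+15.1²+14.7²) = √675.14 = 25.983

min=[13.000,-10.800,14.800] max=[28.200,4.300,29.500] diag=25.983


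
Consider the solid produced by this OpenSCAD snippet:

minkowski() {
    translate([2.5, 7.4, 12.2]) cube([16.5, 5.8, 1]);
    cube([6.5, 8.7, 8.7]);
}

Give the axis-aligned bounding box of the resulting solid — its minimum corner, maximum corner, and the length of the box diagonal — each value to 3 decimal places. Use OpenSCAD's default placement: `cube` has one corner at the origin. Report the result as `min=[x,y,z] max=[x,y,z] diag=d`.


A = translate([2.5, 7.4, 12.2]) cube([16.5, 5.8, 1]) → bbox [2.5,7.4,12.2] .. [19,13.2,13.2]
B = cube([6.5, 8.7, 8.7]) → bbox [0,0,0] .. [6.5,8.7,8.7]
lo = A.lo+B.lo = [2.5+0, 7.4+0, 12.2+0] = [2.500,7.400,12.200]
hi = A.hi+B.hi = [19+6.5, 13.2+8.7, 13.2+8.7] = [25.500,21.900,21.900]
diag = √(23²+14.5²+9.7²) = √833.34 = 28.868

min=[2.500,7.400,12.200] max=[25.500,21.900,21.900] diag=28.868


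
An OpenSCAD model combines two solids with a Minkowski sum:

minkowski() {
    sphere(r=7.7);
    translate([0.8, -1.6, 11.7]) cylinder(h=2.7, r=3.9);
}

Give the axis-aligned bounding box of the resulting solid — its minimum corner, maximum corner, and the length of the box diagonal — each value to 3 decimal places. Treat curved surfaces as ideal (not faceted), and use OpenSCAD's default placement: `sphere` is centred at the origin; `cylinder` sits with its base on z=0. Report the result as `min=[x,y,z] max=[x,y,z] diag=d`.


A = translate([0.8, -1.6, 11.7]) cylinder(h=2.7, r=3.9) → bbox [-3.1,-5.5,11.7] .. [4.7,2.3,14.4]
B = sphere(r=7.7) → bbox [-7.7,-7.7,-7.7] .. [7.7,7.7,7.7]
lo = A.lo+B.lo = [-3.1-7.7, -5.5-7.7, 11.7-7.7] = [-10.800,-13.200,4.000]
hi = A.hi+B.hi = [4.7+7.7, 2.3+7.7, 14.4+7.7] = [12.400,10.000,22.100]
diag = √(23.2²+23.2²+18.1²) = √1404.09 = 37.471

min=[-10.800,-13.200,4.000] max=[12.400,10.000,22.100] diag=37.471


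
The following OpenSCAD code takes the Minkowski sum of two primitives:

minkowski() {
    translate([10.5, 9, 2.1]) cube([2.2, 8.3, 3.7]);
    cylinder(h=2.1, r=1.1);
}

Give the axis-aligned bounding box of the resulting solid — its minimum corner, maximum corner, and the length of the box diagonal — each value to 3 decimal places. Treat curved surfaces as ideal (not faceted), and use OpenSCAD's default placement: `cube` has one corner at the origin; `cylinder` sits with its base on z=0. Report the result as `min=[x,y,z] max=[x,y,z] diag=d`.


A = translate([10.5, 9, 2.1]) cube([2.2, 8.3, 3.7]) → bbox [10.5,9,2.1] .. [12.7,17.3,5.8]
B = cylinder(h=2.1, r=1.1) → bbox [-1.1,-1.1,0] .. [1.1,1.1,2.1]
lo = A.lo+B.lo = [10.5-1.1, 9-1.1, 2.1+0] = [9.400,7.900,2.100]
hi = A.hi+B.hi = [12.7+1.1, 17.3+1.1, 5.8+2.1] = [13.800,18.400,7.900]
diag = √(4.4²+10.5²+5.8²) = √163.25 = 12.777

min=[9.400,7.900,2.100] max=[13.800,18.400,7.900] diag=12.777


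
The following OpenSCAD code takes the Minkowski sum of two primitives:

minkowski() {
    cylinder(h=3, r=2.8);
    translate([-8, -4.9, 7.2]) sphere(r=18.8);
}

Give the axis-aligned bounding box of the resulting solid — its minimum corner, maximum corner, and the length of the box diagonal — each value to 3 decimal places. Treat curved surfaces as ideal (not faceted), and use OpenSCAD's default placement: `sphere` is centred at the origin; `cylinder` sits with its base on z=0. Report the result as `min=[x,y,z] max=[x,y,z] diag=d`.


min=[-29.600,-26.500,-11.600] max=[13.600,16.700,29.000] diag=73.354

A = translate([-8, -4.9, 7.2]) sphere(r=18.8) → bbox [-26.8,-23.7,-11.6] .. [10.8,13.9,26]
B = cylinder(h=3, r=2.8) → bbox [-2.8,-2.8,0] .. [2.8,2.8,3]
lo = A.lo+B.lo = [-26.8-2.8, -23.7-2.8, -11.6+0] = [-29.600,-26.500,-11.600]
hi = A.hi+B.hi = [10.8+2.8, 13.9+2.8, 26+3] = [13.600,16.700,29.000]
diag = √(43.2²+43.2²+40.6²) = √5380.84 = 73.354


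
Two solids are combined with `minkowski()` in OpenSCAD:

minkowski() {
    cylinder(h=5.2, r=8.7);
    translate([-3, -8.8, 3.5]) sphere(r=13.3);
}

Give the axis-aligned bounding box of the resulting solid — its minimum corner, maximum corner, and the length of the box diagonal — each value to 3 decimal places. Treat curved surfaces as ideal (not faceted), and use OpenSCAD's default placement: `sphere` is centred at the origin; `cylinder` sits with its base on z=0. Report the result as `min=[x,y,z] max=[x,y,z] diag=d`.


A = translate([-3, -8.8, 3.5]) sphere(r=13.3) → bbox [-16.3,-22.1,-9.8] .. [10.3,4.5,16.8]
B = cylinder(h=5.2, r=8.7) → bbox [-8.7,-8.7,0] .. [8.7,8.7,5.2]
lo = A.lo+B.lo = [-16.3-8.7, -22.1-8.7, -9.8+0] = [-25.000,-30.800,-9.800]
hi = A.hi+B.hi = [10.3+8.7, 4.5+8.7, 16.8+5.2] = [19.000,13.200,22.000]
diag = √(44²+44²+31.8²) = √4883.24 = 69.880

min=[-25.000,-30.800,-9.800] max=[19.000,13.200,22.000] diag=69.880


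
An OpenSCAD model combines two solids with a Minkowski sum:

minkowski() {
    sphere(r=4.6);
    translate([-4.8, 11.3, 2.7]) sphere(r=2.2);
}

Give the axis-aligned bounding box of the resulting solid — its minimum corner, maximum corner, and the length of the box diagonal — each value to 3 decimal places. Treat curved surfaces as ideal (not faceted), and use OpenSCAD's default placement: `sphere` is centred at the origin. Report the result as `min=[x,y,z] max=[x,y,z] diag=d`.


min=[-11.600,4.500,-4.100] max=[2.000,18.100,9.500] diag=23.556

A = translate([-4.8, 11.3, 2.7]) sphere(r=2.2) → bbox [-7,9.1,0.5] .. [-2.6,13.5,4.9]
B = sphere(r=4.6) → bbox [-4.6,-4.6,-4.6] .. [4.6,4.6,4.6]
lo = A.lo+B.lo = [-7-4.6, 9.1-4.6, 0.5-4.6] = [-11.600,4.500,-4.100]
hi = A.hi+B.hi = [-2.6+4.6, 13.5+4.6, 4.9+4.6] = [2.000,18.100,9.500]
diag = √(13.6²+13.6²+13.6²) = √554.88 = 23.556


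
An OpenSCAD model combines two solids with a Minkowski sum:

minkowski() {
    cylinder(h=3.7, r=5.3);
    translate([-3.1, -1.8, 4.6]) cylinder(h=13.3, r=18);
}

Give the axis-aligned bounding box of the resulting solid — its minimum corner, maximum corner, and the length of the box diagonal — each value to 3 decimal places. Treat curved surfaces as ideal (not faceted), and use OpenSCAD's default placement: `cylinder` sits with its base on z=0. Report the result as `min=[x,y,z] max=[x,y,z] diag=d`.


min=[-26.400,-25.100,4.600] max=[20.200,21.500,21.600] diag=68.060

A = translate([-3.1, -1.8, 4.6]) cylinder(h=13.3, r=18) → bbox [-21.1,-19.8,4.6] .. [14.9,16.2,17.9]
B = cylinder(h=3.7, r=5.3) → bbox [-5.3,-5.3,0] .. [5.3,5.3,3.7]
lo = A.lo+B.lo = [-21.1-5.3, -19.8-5.3, 4.6+0] = [-26.400,-25.100,4.600]
hi = A.hi+B.hi = [14.9+5.3, 16.2+5.3, 17.9+3.7] = [20.200,21.500,21.600]
diag = √(46.6²+46.6²+17²) = √4632.12 = 68.060


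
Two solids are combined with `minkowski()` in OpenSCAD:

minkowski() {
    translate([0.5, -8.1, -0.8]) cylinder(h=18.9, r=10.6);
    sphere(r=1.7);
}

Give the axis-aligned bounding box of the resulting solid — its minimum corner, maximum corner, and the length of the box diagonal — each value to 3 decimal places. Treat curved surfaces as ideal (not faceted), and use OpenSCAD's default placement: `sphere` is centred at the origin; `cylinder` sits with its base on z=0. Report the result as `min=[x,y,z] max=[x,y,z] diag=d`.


min=[-11.800,-20.400,-2.500] max=[12.800,4.200,19.800] diag=41.323

A = translate([0.5, -8.1, -0.8]) cylinder(h=18.9, r=10.6) → bbox [-10.1,-18.7,-0.8] .. [11.1,2.5,18.1]
B = sphere(r=1.7) → bbox [-1.7,-1.7,-1.7] .. [1.7,1.7,1.7]
lo = A.lo+B.lo = [-10.1-1.7, -18.7-1.7, -0.8-1.7] = [-11.800,-20.400,-2.500]
hi = A.hi+B.hi = [11.1+1.7, 2.5+1.7, 18.1+1.7] = [12.800,4.200,19.800]
diag = √(24.6²+24.6²+22.3²) = √1707.61 = 41.323


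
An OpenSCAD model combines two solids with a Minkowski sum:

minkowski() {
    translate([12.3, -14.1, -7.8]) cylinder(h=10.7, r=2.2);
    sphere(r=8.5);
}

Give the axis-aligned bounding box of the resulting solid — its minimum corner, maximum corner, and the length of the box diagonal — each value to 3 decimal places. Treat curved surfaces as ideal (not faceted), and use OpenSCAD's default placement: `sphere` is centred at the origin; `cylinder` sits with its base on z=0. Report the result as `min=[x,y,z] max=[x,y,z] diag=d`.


min=[1.600,-24.800,-16.300] max=[23.000,-3.400,11.400] diag=41.027

A = translate([12.3, -14.1, -7.8]) cylinder(h=10.7, r=2.2) → bbox [10.1,-16.3,-7.8] .. [14.5,-11.9,2.9]
B = sphere(r=8.5) → bbox [-8.5,-8.5,-8.5] .. [8.5,8.5,8.5]
lo = A.lo+B.lo = [10.1-8.5, -16.3-8.5, -7.8-8.5] = [1.600,-24.800,-16.300]
hi = A.hi+B.hi = [14.5+8.5, -11.9+8.5, 2.9+8.5] = [23.000,-3.400,11.400]
diag = √(21.4²+21.4²+27.7²) = √1683.21 = 41.027


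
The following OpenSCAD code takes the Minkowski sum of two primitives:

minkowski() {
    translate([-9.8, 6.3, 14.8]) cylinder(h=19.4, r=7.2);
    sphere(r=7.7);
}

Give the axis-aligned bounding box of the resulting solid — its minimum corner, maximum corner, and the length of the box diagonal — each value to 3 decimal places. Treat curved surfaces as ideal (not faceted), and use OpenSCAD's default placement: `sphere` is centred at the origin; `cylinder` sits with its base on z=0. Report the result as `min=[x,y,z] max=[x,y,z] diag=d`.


min=[-24.700,-8.600,7.100] max=[5.100,21.200,41.900] diag=54.655

A = translate([-9.8, 6.3, 14.8]) cylinder(h=19.4, r=7.2) → bbox [-17,-0.9,14.8] .. [-2.6,13.5,34.2]
B = sphere(r=7.7) → bbox [-7.7,-7.7,-7.7] .. [7.7,7.7,7.7]
lo = A.lo+B.lo = [-17-7.7, -0.9-7.7, 14.8-7.7] = [-24.700,-8.600,7.100]
hi = A.hi+B.hi = [-2.6+7.7, 13.5+7.7, 34.2+7.7] = [5.100,21.200,41.900]
diag = √(29.8²+29.8²+34.8²) = √2987.12 = 54.655


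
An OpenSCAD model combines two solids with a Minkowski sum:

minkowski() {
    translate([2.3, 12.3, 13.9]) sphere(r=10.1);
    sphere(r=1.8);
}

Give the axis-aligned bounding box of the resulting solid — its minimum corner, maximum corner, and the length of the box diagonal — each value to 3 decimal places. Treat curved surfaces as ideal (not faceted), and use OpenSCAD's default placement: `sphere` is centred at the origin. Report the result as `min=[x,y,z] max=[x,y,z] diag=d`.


A = translate([2.3, 12.3, 13.9]) sphere(r=10.1) → bbox [-7.8,2.2,3.8] .. [12.4,22.4,24]
B = sphere(r=1.8) → bbox [-1.8,-1.8,-1.8] .. [1.8,1.8,1.8]
lo = A.lo+B.lo = [-7.8-1.8, 2.2-1.8, 3.8-1.8] = [-9.600,0.400,2.000]
hi = A.hi+B.hi = [12.4+1.8, 22.4+1.8, 24+1.8] = [14.200,24.200,25.800]
diag = √(23.8²+23.8²+23.8²) = √1699.32 = 41.223

min=[-9.600,0.400,2.000] max=[14.200,24.200,25.800] diag=41.223


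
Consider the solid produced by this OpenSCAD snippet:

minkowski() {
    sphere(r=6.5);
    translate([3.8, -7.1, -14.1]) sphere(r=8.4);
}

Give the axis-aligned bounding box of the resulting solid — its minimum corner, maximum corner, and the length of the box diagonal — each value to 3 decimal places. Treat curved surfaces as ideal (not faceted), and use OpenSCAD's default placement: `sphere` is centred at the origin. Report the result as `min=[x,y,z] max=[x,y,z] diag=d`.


min=[-11.100,-22.000,-29.000] max=[18.700,7.800,0.800] diag=51.615

A = translate([3.8, -7.1, -14.1]) sphere(r=8.4) → bbox [-4.6,-15.5,-22.5] .. [12.2,1.3,-5.7]
B = sphere(r=6.5) → bbox [-6.5,-6.5,-6.5] .. [6.5,6.5,6.5]
lo = A.lo+B.lo = [-4.6-6.5, -15.5-6.5, -22.5-6.5] = [-11.100,-22.000,-29.000]
hi = A.hi+B.hi = [12.2+6.5, 1.3+6.5, -5.7+6.5] = [18.700,7.800,0.800]
diag = √(29.8²+29.8²+29.8²) = √2664.12 = 51.615


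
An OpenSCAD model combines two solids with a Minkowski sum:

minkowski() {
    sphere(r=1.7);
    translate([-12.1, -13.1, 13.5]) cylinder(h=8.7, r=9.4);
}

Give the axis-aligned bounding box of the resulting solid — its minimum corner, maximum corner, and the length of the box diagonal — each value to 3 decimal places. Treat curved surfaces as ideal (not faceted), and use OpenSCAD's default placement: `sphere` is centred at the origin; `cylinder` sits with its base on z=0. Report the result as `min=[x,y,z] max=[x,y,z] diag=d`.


min=[-23.200,-24.200,11.800] max=[-1.000,-2.000,23.900] diag=33.647

A = translate([-12.1, -13.1, 13.5]) cylinder(h=8.7, r=9.4) → bbox [-21.5,-22.5,13.5] .. [-2.7,-3.7,22.2]
B = sphere(r=1.7) → bbox [-1.7,-1.7,-1.7] .. [1.7,1.7,1.7]
lo = A.lo+B.lo = [-21.5-1.7, -22.5-1.7, 13.5-1.7] = [-23.200,-24.200,11.800]
hi = A.hi+B.hi = [-2.7+1.7, -3.7+1.7, 22.2+1.7] = [-1.000,-2.000,23.900]
diag = √(22.2²+22.2²+12.1²) = √1132.09 = 33.647
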